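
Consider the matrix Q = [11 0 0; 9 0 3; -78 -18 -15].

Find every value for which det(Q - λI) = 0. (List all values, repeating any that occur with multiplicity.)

-9, -6, 11

Set up det(lambda·I - Q) = 0.
Expanding along the first row, p(lambda) = lambda^3 + 4·lambda^2 - 111·lambda - 594.
Try lambda = -6: p(-6) = 0, so -6 is a root.
Factor out (lambda + 6): p(lambda) = (lambda + 6)·(lambda^2 - 2·lambda - 99).
The quadratic factors as (lambda + 9)·(lambda - 11).
Eigenvalues: -9, -6, 11.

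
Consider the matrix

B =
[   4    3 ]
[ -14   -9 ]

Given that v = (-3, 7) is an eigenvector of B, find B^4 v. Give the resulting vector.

First find the eigenvalue: Bv = (9, -21) = -3·(-3, 7), so λ = -3.
Then B^4 v = λ^4·v = (-3)^4·(-3, 7) = 81·(-3, 7) = (-243, 567).

(-243, 567)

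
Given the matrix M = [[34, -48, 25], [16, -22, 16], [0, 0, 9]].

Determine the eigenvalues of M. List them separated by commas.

2, 9, 10

Set up det(lambda·I - M) = 0.
Expanding the 3×3 determinant: p(lambda) = lambda^3 - 21·lambda^2 + 128·lambda - 180.
Rational-root test: lambda = 2 gives p(2) = 0.
Factor out (lambda - 2): p(lambda) = (lambda - 2)·(lambda^2 - 19·lambda + 90).
The quadratic factors as (lambda - 9)·(lambda - 10).
Eigenvalues: 2, 9, 10.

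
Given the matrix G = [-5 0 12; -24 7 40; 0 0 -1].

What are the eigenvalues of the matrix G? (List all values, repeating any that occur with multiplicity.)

-5, -1, 7

Compute the characteristic polynomial p(λ) = det(λI - G).
Cofactor expansion gives p(λ) = λ^3 - λ^2 - 37λ - 35.
Rational-root test: λ = -1 gives p(-1) = 0.
Factor out (λ + 1): p(λ) = (λ + 1)·(λ^2 - 2λ - 35).
The quadratic factors as (λ + 5)·(λ - 7).
Eigenvalues: -5, -1, 7.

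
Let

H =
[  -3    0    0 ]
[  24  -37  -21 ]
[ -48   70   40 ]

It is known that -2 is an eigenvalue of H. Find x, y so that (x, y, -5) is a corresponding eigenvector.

We need (H + 2I)v = 0.
H + 2I = [[-1, 0, 0], [24, -35, -21], [-48, 70, 42]].
Row 1: (-1)·x + (0)·y + (0)·-5 = 0
Row 2: (24)·x + (-35)·y + (-21)·-5 = 0
Row 3: (-48)·x + (70)·y + (42)·-5 = 0
Solving gives x = 0, y = 3.
Check: H·(0, 3, -5) = (0, -6, 10) = -2·(0, 3, -5).

0, 3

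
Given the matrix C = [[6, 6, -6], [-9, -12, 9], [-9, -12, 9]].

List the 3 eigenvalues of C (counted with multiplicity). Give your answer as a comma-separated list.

-3, 0, 6

The characteristic polynomial is p(r) = det(rI - C).
Expanding along the first row, p(r) = r^3 - 3r^2 - 18r.
Since p(-3) = 0, r = -3 is a root.
Dividing by (r + 3) leaves r^2 - 6r.
The quadratic factors as r·(r - 6).
Eigenvalues: -3, 0, 6.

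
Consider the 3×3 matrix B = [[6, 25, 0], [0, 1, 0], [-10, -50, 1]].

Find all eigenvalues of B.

1, 1, 6

Set up det(sI - B) = 0.
Expanding the 3×3 determinant: p(s) = s^3 - 8s^2 + 13s - 6.
Try s = 1: p(1) = 0, so 1 is a root.
Dividing by (s - 1) leaves s^2 - 7s + 6.
The quadratic factors as (s - 1)·(s - 6).
Eigenvalues: 1, 1, 6.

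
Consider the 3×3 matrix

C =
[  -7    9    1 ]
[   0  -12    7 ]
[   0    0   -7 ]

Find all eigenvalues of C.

C is upper triangular, so its eigenvalues are the diagonal entries.
Diagonal: -7, -12, -7.

-12, -7, -7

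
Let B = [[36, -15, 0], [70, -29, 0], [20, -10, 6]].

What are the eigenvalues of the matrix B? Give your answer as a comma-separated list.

1, 6, 6

Compute the characteristic polynomial p(r) = det(rI - B).
Expanding along the first row, p(r) = r^3 - 13r^2 + 48r - 36.
Try r = 6: p(6) = 0, so 6 is a root.
Dividing by (r - 6) leaves r^2 - 7r + 6.
The quadratic factors as (r - 1)·(r - 6).
Eigenvalues: 1, 6, 6.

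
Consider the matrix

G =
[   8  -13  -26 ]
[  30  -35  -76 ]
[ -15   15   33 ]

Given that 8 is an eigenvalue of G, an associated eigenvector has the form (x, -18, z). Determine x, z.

We need (G - 8I)v = 0.
G - 8I = [[0, -13, -26], [30, -43, -76], [-15, 15, 25]].
Row 1: (0)·x + (-13)·-18 + (-26)·z = 0
Row 2: (30)·x + (-43)·-18 + (-76)·z = 0
Row 3: (-15)·x + (15)·-18 + (25)·z = 0
Solving gives x = -3, z = 9.
Check: G·(-3, -18, 9) = (-24, -144, 72) = 8·(-3, -18, 9).

-3, 9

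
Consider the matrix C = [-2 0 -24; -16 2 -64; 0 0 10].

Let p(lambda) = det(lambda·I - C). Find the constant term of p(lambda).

40

p(lambda) = lambda^3 - 10·lambda^2 - 4·lambda + 40.
The constant term is 40.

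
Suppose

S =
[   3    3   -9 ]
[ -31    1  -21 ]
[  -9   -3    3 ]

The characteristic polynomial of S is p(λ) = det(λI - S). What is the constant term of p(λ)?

p(λ) = λ^3 - 7λ^2 - 36λ + 252.
The constant term is 252.

252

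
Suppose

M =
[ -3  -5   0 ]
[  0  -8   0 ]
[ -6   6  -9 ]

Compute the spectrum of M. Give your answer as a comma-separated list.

Compute the characteristic polynomial p(r) = det(rI - M).
Expanding the 3×3 determinant: p(r) = r^3 + 20r^2 + 123r + 216.
Rational-root test: r = -3 gives p(-3) = 0.
Factor out (r + 3): p(r) = (r + 3)·(r^2 + 17r + 72).
The quadratic factors as (r + 9)·(r + 8).
Eigenvalues: -9, -8, -3.

-9, -8, -3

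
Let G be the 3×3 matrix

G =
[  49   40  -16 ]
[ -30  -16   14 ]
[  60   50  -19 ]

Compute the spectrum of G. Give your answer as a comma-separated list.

Set up det(λI - G) = 0.
Cofactor expansion gives p(λ) = λ^3 - 14λ^2 + 49λ - 36.
Rational-root test: λ = 4 gives p(4) = 0.
Dividing by (λ - 4) leaves λ^2 - 10λ + 9.
The quadratic factors as (λ - 1)·(λ - 9).
Eigenvalues: 1, 4, 9.

1, 4, 9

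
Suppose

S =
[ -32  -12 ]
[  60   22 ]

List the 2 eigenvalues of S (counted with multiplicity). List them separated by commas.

-8, -2

det(S - λI) = (-32 - λ)(22 - λ) - (-12)·(60) = λ^2 + 10λ + 16.
This factors as (λ + 8)·(λ + 2) = 0.
Eigenvalues: -8, -2.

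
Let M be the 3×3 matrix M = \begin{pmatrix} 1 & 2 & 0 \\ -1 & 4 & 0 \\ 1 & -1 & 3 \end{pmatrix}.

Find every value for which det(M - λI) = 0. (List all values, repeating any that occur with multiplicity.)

2, 3, 3

Set up det(sI - M) = 0.
Cofactor expansion gives p(s) = s^3 - 8s^2 + 21s - 18.
Since p(3) = 0, s = 3 is a root.
Dividing by (s - 3) leaves s^2 - 5s + 6.
The quadratic factors as (s - 2)·(s - 3).
Eigenvalues: 2, 3, 3.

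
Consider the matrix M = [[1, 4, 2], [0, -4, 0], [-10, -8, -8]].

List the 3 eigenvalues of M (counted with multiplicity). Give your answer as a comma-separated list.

-4, -4, -3

Compute the characteristic polynomial p(μ) = det(μI - M).
Expanding along the first row, p(μ) = μ^3 + 11μ^2 + 40μ + 48.
Rational-root test: μ = -4 gives p(-4) = 0.
Dividing by (μ + 4) leaves μ^2 + 7μ + 12.
The quadratic factors as (μ + 4)·(μ + 3).
Eigenvalues: -4, -4, -3.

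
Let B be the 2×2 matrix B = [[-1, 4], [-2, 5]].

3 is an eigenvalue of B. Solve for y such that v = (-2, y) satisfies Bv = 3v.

-2

We need (B - 3I)v = 0.
B - 3I = [[-4, 4], [-2, 2]].
Row 1: (-4)·-2 + (4)·y = 0
Row 2: (-2)·-2 + (2)·y = 0
Solving gives y = -2.
Check: B·(-2, -2) = (-6, -6) = 3·(-2, -2).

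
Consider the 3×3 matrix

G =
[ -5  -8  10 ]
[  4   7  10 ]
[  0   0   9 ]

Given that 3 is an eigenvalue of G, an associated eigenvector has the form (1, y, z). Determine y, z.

-1, 0

We need (G - 3I)v = 0.
G - 3I = [[-8, -8, 10], [4, 4, 10], [0, 0, 6]].
Row 1: (-8)·1 + (-8)·y + (10)·z = 0
Row 2: (4)·1 + (4)·y + (10)·z = 0
Row 3: (0)·1 + (0)·y + (6)·z = 0
Solving gives y = -1, z = 0.
Check: G·(1, -1, 0) = (3, -3, 0) = 3·(1, -1, 0).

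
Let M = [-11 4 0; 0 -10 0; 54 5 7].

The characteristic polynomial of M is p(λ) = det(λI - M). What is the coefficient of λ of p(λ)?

-37

p(λ) = λ^3 + 14λ^2 - 37λ - 770.
The coefficient of λ is -37.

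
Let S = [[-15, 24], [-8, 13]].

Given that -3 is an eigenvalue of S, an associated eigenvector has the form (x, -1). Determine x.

We need (S + 3I)v = 0.
S + 3I = [[-12, 24], [-8, 16]].
Row 1: (-12)·x + (24)·-1 = 0
Row 2: (-8)·x + (16)·-1 = 0
Solving gives x = -2.
Check: S·(-2, -1) = (6, 3) = -3·(-2, -1).

-2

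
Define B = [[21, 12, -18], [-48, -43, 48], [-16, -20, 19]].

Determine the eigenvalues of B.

The characteristic polynomial is p(lambda) = det(lambda·I - B).
Expanding along the first row, p(lambda) = lambda^3 + 3·lambda^2 - 73·lambda + 165.
Since p(5) = 0, lambda = 5 is a root.
Factor out (lambda - 5): p(lambda) = (lambda - 5)·(lambda^2 + 8·lambda - 33).
The quadratic factors as (lambda + 11)·(lambda - 3).
Eigenvalues: -11, 3, 5.

-11, 3, 5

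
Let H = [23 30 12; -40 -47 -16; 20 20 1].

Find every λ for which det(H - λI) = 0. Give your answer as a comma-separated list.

The characteristic polynomial is p(λ) = det(λI - H).
Cofactor expansion gives p(λ) = λ^3 + 23λ^2 + 175λ + 441.
Try λ = -7: p(-7) = 0, so -7 is a root.
Factor out (λ + 7): p(λ) = (λ + 7)·(λ^2 + 16λ + 63).
The quadratic factors as (λ + 9)·(λ + 7).
Eigenvalues: -9, -7, -7.

-9, -7, -7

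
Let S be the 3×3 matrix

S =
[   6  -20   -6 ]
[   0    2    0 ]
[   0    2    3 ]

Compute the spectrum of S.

2, 3, 6

Compute the characteristic polynomial p(μ) = det(μI - S).
Expanding the 3×3 determinant: p(μ) = μ^3 - 11μ^2 + 36μ - 36.
Try μ = 6: p(6) = 0, so 6 is a root.
Dividing by (μ - 6) leaves μ^2 - 5μ + 6.
The quadratic factors as (μ - 2)·(μ - 3).
Eigenvalues: 2, 3, 6.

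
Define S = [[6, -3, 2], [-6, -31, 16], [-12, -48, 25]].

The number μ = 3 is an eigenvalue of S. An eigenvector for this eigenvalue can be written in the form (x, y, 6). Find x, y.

We need (S - 3I)v = 0.
S - 3I = [[3, -3, 2], [-6, -34, 16], [-12, -48, 22]].
Row 1: (3)·x + (-3)·y + (2)·6 = 0
Row 2: (-6)·x + (-34)·y + (16)·6 = 0
Row 3: (-12)·x + (-48)·y + (22)·6 = 0
Solving gives x = -1, y = 3.
Check: S·(-1, 3, 6) = (-3, 9, 18) = 3·(-1, 3, 6).

-1, 3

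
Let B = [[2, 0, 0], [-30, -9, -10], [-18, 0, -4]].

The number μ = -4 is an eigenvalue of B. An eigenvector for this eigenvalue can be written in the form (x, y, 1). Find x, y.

0, -2

We need (B + 4I)v = 0.
B + 4I = [[6, 0, 0], [-30, -5, -10], [-18, 0, 0]].
Row 1: (6)·x + (0)·y + (0)·1 = 0
Row 2: (-30)·x + (-5)·y + (-10)·1 = 0
Row 3: (-18)·x + (0)·y + (0)·1 = 0
Solving gives x = 0, y = -2.
Check: B·(0, -2, 1) = (0, 8, -4) = -4·(0, -2, 1).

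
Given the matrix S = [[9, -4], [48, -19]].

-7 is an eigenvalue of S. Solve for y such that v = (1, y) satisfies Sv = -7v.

4

We need (S + 7I)v = 0.
S + 7I = [[16, -4], [48, -12]].
Row 1: (16)·1 + (-4)·y = 0
Row 2: (48)·1 + (-12)·y = 0
Solving gives y = 4.
Check: S·(1, 4) = (-7, -28) = -7·(1, 4).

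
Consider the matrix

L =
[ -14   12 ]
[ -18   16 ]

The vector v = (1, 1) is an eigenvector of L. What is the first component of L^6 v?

64

First find the eigenvalue: Lv = (-2, -2) = -2·(1, 1), so λ = -2.
Then L^6 v = λ^6·v = (-2)^6·(1, 1) = 64·(1, 1) = (64, 64).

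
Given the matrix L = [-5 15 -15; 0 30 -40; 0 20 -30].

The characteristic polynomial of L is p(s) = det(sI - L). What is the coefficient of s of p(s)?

p(s) = s^3 + 5s^2 - 100s - 500.
The coefficient of s is -100.

-100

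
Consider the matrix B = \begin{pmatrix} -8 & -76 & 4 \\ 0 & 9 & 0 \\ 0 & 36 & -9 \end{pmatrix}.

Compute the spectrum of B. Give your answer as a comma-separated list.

-9, -8, 9

Compute the characteristic polynomial p(lambda) = det(lambda·I - B).
Expanding along the first row, p(lambda) = lambda^3 + 8·lambda^2 - 81·lambda - 648.
Try lambda = -8: p(-8) = 0, so -8 is a root.
Dividing by (lambda + 8) leaves lambda^2 - 81.
The quadratic factors as (lambda + 9)·(lambda - 9).
Eigenvalues: -9, -8, 9.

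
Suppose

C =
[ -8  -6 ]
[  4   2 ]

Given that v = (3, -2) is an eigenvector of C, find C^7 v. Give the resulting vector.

(-49152, 32768)

First find the eigenvalue: Cv = (-12, 8) = -4·(3, -2), so λ = -4.
Then C^7 v = λ^7·v = (-4)^7·(3, -2) = -16384·(3, -2) = (-49152, 32768).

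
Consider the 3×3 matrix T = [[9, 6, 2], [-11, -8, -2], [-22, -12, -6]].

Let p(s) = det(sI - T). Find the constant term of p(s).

4

p(s) = s^3 + 5s^2 + 8s + 4.
The constant term is 4.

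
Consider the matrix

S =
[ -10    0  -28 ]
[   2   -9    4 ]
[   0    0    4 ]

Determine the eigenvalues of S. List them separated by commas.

-10, -9, 4

Compute the characteristic polynomial p(t) = det(tI - S).
Cofactor expansion gives p(t) = t^3 + 15t^2 + 14t - 360.
Rational-root test: t = 4 gives p(4) = 0.
Factor out (t - 4): p(t) = (t - 4)·(t^2 + 19t + 90).
The quadratic factors as (t + 10)·(t + 9).
Eigenvalues: -10, -9, 4.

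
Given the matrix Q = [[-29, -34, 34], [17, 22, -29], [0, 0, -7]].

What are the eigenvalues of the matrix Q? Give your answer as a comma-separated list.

-12, -7, 5

Compute the characteristic polynomial p(λ) = det(λI - Q).
Expanding along the first row, p(λ) = λ^3 + 14λ^2 - 11λ - 420.
Rational-root test: λ = 5 gives p(5) = 0.
Factor out (λ - 5): p(λ) = (λ - 5)·(λ^2 + 19λ + 84).
The quadratic factors as (λ + 12)·(λ + 7).
Eigenvalues: -12, -7, 5.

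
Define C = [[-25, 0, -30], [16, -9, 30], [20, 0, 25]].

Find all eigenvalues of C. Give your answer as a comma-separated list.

-9, -5, 5

Set up det(rI - C) = 0.
Expanding along the first row, p(r) = r^3 + 9r^2 - 25r - 225.
Try r = -5: p(-5) = 0, so -5 is a root.
Dividing by (r + 5) leaves r^2 + 4r - 45.
The quadratic factors as (r + 9)·(r - 5).
Eigenvalues: -9, -5, 5.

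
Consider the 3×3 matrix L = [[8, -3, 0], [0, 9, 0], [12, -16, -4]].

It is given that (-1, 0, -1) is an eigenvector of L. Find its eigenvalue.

Compute Lv: L·(-1, 0, -1) = (-8, 0, -8).
Since Lv = λv, compare component 1: -8 = λ·-1, so λ = 8.

8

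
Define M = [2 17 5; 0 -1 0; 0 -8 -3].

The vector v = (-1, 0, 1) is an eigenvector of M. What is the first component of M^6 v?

-729

First find the eigenvalue: Mv = (3, 0, -3) = -3·(-1, 0, 1), so λ = -3.
Then M^6 v = λ^6·v = (-3)^6·(-1, 0, 1) = 729·(-1, 0, 1) = (-729, 0, 729).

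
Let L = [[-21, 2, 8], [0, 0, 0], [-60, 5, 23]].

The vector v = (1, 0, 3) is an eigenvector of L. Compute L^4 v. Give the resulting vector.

First find the eigenvalue: Lv = (3, 0, 9) = 3·(1, 0, 3), so λ = 3.
Then L^4 v = λ^4·v = 3^4·(1, 0, 3) = 81·(1, 0, 3) = (81, 0, 243).

(81, 0, 243)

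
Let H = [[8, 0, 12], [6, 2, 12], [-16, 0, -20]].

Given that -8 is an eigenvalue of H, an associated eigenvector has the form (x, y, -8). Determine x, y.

6, 6

We need (H + 8I)v = 0.
H + 8I = [[16, 0, 12], [6, 10, 12], [-16, 0, -12]].
Row 1: (16)·x + (0)·y + (12)·-8 = 0
Row 2: (6)·x + (10)·y + (12)·-8 = 0
Row 3: (-16)·x + (0)·y + (-12)·-8 = 0
Solving gives x = 6, y = 6.
Check: H·(6, 6, -8) = (-48, -48, 64) = -8·(6, 6, -8).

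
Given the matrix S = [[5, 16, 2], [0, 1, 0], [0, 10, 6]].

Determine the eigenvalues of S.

Compute the characteristic polynomial p(s) = det(sI - S).
Expanding along the first row, p(s) = s^3 - 12s^2 + 41s - 30.
Since p(1) = 0, s = 1 is a root.
Dividing by (s - 1) leaves s^2 - 11s + 30.
The quadratic factors as (s - 5)·(s - 6).
Eigenvalues: 1, 5, 6.

1, 5, 6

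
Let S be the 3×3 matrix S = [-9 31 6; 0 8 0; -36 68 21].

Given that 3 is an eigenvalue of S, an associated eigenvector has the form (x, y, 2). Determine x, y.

We need (S - 3I)v = 0.
S - 3I = [[-12, 31, 6], [0, 5, 0], [-36, 68, 18]].
Row 1: (-12)·x + (31)·y + (6)·2 = 0
Row 2: (0)·x + (5)·y + (0)·2 = 0
Row 3: (-36)·x + (68)·y + (18)·2 = 0
Solving gives x = 1, y = 0.
Check: S·(1, 0, 2) = (3, 0, 6) = 3·(1, 0, 2).

1, 0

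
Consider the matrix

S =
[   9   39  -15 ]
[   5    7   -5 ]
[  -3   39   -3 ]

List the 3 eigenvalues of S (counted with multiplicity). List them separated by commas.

-6, 7, 12

The characteristic polynomial is p(μ) = det(μI - S).
Cofactor expansion gives p(μ) = μ^3 - 13μ^2 - 30μ + 504.
Try μ = -6: p(-6) = 0, so -6 is a root.
Factor out (μ + 6): p(μ) = (μ + 6)·(μ^2 - 19μ + 84).
The quadratic factors as (μ - 7)·(μ - 12).
Eigenvalues: -6, 7, 12.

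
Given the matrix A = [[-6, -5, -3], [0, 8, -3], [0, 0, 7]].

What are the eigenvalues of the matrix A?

-6, 7, 8

A is upper triangular, so its eigenvalues are the diagonal entries.
Diagonal: -6, 8, 7.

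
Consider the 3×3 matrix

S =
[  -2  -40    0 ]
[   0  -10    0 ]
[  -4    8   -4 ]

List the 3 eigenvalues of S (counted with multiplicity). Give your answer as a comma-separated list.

Set up det(rI - S) = 0.
Expanding along the first row, p(r) = r^3 + 16r^2 + 68r + 80.
Since p(-2) = 0, r = -2 is a root.
Dividing by (r + 2) leaves r^2 + 14r + 40.
The quadratic factors as (r + 10)·(r + 4).
Eigenvalues: -10, -4, -2.

-10, -4, -2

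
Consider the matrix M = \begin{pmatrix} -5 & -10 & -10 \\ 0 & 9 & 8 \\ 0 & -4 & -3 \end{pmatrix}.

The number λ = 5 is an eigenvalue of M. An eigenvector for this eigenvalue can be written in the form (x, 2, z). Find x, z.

-1, -1

We need (M - 5I)v = 0.
M - 5I = [[-10, -10, -10], [0, 4, 8], [0, -4, -8]].
Row 1: (-10)·x + (-10)·2 + (-10)·z = 0
Row 2: (0)·x + (4)·2 + (8)·z = 0
Row 3: (0)·x + (-4)·2 + (-8)·z = 0
Solving gives x = -1, z = -1.
Check: M·(-1, 2, -1) = (-5, 10, -5) = 5·(-1, 2, -1).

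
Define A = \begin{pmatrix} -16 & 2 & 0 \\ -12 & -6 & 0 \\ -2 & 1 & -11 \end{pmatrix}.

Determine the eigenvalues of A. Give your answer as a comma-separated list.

-12, -11, -10

Compute the characteristic polynomial p(λ) = det(λI - A).
Expanding the 3×3 determinant: p(λ) = λ^3 + 33λ^2 + 362λ + 1320.
Rational-root test: λ = -10 gives p(-10) = 0.
Dividing by (λ + 10) leaves λ^2 + 23λ + 132.
The quadratic factors as (λ + 12)·(λ + 11).
Eigenvalues: -12, -11, -10.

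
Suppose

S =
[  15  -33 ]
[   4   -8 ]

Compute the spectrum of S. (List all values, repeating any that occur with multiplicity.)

det(S - lambda·I) = (15 - lambda)(-8 - lambda) - (-33)·(4) = lambda^2 - 7·lambda + 12.
This factors as (lambda - 3)·(lambda - 4) = 0.
Eigenvalues: 3, 4.

3, 4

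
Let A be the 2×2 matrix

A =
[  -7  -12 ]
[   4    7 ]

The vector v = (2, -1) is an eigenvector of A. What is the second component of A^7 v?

First find the eigenvalue: Av = (-2, 1) = -1·(2, -1), so λ = -1.
Then A^7 v = λ^7·v = (-1)^7·(2, -1) = -1·(2, -1) = (-2, 1).

1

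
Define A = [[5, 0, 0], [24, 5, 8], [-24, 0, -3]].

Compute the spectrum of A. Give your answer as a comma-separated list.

Compute the characteristic polynomial p(λ) = det(λI - A).
Cofactor expansion gives p(λ) = λ^3 - 7λ^2 - 5λ + 75.
Since p(-3) = 0, λ = -3 is a root.
Dividing by (λ + 3) leaves λ^2 - 10λ + 25.
The quadratic factor is (λ - 5)^2.
Eigenvalues: -3, 5, 5.

-3, 5, 5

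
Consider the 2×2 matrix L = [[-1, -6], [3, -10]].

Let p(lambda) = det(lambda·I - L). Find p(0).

p(0) = det(0·I − L) = det(−L) = (−1)^2·det(L).
det(L) = 28, so p(0) = 28.

28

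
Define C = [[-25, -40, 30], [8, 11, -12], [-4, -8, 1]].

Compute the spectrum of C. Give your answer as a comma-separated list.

Set up det(lambda·I - C) = 0.
Expanding the 3×3 determinant: p(lambda) = lambda^3 + 13·lambda^2 + 55·lambda + 75.
Rational-root test: lambda = -3 gives p(-3) = 0.
Dividing by (lambda + 3) leaves lambda^2 + 10·lambda + 25.
The quadratic factor is (lambda + 5)^2.
Eigenvalues: -5, -5, -3.

-5, -5, -3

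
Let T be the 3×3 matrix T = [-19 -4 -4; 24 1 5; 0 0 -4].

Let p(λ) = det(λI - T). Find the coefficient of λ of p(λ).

149

p(λ) = λ^3 + 22λ^2 + 149λ + 308.
The coefficient of λ is 149.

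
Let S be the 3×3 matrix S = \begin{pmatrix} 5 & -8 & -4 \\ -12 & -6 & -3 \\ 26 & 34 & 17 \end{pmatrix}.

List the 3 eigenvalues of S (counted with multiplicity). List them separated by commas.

The characteristic polynomial is p(μ) = det(μI - S).
Expanding along the first row, p(μ) = μ^3 - 16μ^2 + 63μ.
Rational-root test: μ = 7 gives p(7) = 0.
Factor out (μ - 7): p(μ) = (μ - 7)·(μ^2 - 9μ).
The quadratic factors as μ·(μ - 9).
Eigenvalues: 0, 7, 9.

0, 7, 9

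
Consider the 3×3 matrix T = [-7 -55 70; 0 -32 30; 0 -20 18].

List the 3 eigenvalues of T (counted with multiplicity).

Set up det(λI - T) = 0.
Expanding along the first row, p(λ) = λ^3 + 21λ^2 + 122λ + 168.
Rational-root test: λ = -7 gives p(-7) = 0.
Factor out (λ + 7): p(λ) = (λ + 7)·(λ^2 + 14λ + 24).
The quadratic factors as (λ + 12)·(λ + 2).
Eigenvalues: -12, -7, -2.

-12, -7, -2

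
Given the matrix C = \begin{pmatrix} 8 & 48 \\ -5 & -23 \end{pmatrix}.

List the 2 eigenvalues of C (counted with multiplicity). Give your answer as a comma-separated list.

-8, -7

det(C - lambda·I) = (8 - lambda)(-23 - lambda) - (48)·(-5) = lambda^2 + 15·lambda + 56.
This factors as (lambda + 8)·(lambda + 7) = 0.
Eigenvalues: -8, -7.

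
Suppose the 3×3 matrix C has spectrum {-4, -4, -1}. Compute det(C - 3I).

If C has eigenvalues -4, -4, -1, then C - 3I has eigenvalues -7, -7, -4.
det(C - 3I) = (-7) · (-7) · (-4) = -196.

-196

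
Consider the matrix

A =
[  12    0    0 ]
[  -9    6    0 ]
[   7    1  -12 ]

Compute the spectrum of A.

-12, 6, 12

A is lower triangular, so its eigenvalues are the diagonal entries.
Diagonal: 12, 6, -12.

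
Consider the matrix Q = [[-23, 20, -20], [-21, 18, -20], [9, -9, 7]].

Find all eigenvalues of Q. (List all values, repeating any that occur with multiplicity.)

-3, -2, 7

The characteristic polynomial is p(t) = det(tI - Q).
Expanding the 3×3 determinant: p(t) = t^3 - 2t^2 - 29t - 42.
Since p(-3) = 0, t = -3 is a root.
Dividing by (t + 3) leaves t^2 - 5t - 14.
The quadratic factors as (t + 2)·(t - 7).
Eigenvalues: -3, -2, 7.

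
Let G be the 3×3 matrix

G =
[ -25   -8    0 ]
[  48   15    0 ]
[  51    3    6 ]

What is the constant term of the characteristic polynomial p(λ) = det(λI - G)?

-54

p(0) = det(0·I − G) = det(−G) = (−1)^3·det(G).
det(G) = 54, so p(0) = -54.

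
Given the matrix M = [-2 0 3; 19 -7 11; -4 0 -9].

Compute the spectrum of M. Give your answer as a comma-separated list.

-7, -6, -5

Set up det(rI - M) = 0.
Expanding the 3×3 determinant: p(r) = r^3 + 18r^2 + 107r + 210.
Rational-root test: r = -5 gives p(-5) = 0.
Dividing by (r + 5) leaves r^2 + 13r + 42.
The quadratic factors as (r + 7)·(r + 6).
Eigenvalues: -7, -6, -5.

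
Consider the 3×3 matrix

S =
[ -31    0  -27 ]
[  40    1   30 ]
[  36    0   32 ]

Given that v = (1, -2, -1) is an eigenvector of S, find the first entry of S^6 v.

4096

First find the eigenvalue: Sv = (-4, 8, 4) = -4·(1, -2, -1), so λ = -4.
Then S^6 v = λ^6·v = (-4)^6·(1, -2, -1) = 4096·(1, -2, -1) = (4096, -8192, -4096).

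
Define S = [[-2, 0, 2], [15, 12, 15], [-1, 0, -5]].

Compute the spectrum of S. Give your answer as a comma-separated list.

-4, -3, 12

Compute the characteristic polynomial p(r) = det(rI - S).
Expanding along the first row, p(r) = r^3 - 5r^2 - 72r - 144.
Try r = 12: p(12) = 0, so 12 is a root.
Factor out (r - 12): p(r) = (r - 12)·(r^2 + 7r + 12).
The quadratic factors as (r + 4)·(r + 3).
Eigenvalues: -4, -3, 12.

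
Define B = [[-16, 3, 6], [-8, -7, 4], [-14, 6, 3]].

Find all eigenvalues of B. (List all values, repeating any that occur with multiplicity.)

-9, -7, -4

Set up det(sI - B) = 0.
Cofactor expansion gives p(s) = s^3 + 20s^2 + 127s + 252.
Try s = -4: p(-4) = 0, so -4 is a root.
Factor out (s + 4): p(s) = (s + 4)·(s^2 + 16s + 63).
The quadratic factors as (s + 9)·(s + 7).
Eigenvalues: -9, -7, -4.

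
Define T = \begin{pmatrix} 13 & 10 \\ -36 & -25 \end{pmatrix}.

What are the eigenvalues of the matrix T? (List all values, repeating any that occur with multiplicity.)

-7, -5

det(T - sI) = (13 - s)(-25 - s) - (10)·(-36) = s^2 + 12s + 35.
This factors as (s + 7)·(s + 5) = 0.
Eigenvalues: -7, -5.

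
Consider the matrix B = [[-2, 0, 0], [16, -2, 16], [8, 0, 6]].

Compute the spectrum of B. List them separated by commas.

The characteristic polynomial is p(λ) = det(λI - B).
Expanding along the first row, p(λ) = λ^3 - 2λ^2 - 20λ - 24.
Rational-root test: λ = -2 gives p(-2) = 0.
Factor out (λ + 2): p(λ) = (λ + 2)·(λ^2 - 4λ - 12).
The quadratic factors as (λ + 2)·(λ - 6).
Eigenvalues: -2, -2, 6.

-2, -2, 6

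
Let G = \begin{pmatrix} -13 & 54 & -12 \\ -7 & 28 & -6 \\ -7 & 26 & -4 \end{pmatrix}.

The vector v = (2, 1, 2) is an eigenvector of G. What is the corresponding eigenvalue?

2

Compute Gv: G·(2, 1, 2) = (4, 2, 4).
Since Gv = λv, compare component 1: 4 = λ·2, so λ = 2.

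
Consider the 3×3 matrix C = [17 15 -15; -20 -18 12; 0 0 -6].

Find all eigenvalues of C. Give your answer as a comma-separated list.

The characteristic polynomial is p(λ) = det(λI - C).
Expanding along the first row, p(λ) = λ^3 + 7λ^2 - 36.
Since p(2) = 0, λ = 2 is a root.
Dividing by (λ - 2) leaves λ^2 + 9λ + 18.
The quadratic factors as (λ + 6)·(λ + 3).
Eigenvalues: -6, -3, 2.

-6, -3, 2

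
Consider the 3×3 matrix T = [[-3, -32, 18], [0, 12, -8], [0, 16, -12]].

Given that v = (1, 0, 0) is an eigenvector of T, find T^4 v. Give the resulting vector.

(81, 0, 0)

First find the eigenvalue: Tv = (-3, 0, 0) = -3·(1, 0, 0), so λ = -3.
Then T^4 v = λ^4·v = (-3)^4·(1, 0, 0) = 81·(1, 0, 0) = (81, 0, 0).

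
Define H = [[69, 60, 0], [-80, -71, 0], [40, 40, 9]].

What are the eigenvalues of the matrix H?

-11, 9, 9

The characteristic polynomial is p(s) = det(sI - H).
Expanding along the first row, p(s) = s^3 - 7s^2 - 117s + 891.
Try s = 9: p(9) = 0, so 9 is a root.
Dividing by (s - 9) leaves s^2 + 2s - 99.
The quadratic factors as (s + 11)·(s - 9).
Eigenvalues: -11, 9, 9.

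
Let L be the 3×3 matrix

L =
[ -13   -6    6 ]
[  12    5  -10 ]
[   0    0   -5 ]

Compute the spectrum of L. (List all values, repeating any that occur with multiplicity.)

The characteristic polynomial is p(lambda) = det(lambda·I - L).
Cofactor expansion gives p(lambda) = lambda^3 + 13·lambda^2 + 47·lambda + 35.
Rational-root test: lambda = -1 gives p(-1) = 0.
Factor out (lambda + 1): p(lambda) = (lambda + 1)·(lambda^2 + 12·lambda + 35).
The quadratic factors as (lambda + 7)·(lambda + 5).
Eigenvalues: -7, -5, -1.

-7, -5, -1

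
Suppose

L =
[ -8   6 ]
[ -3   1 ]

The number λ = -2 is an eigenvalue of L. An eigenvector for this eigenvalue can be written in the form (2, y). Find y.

We need (L + 2I)v = 0.
L + 2I = [[-6, 6], [-3, 3]].
Row 1: (-6)·2 + (6)·y = 0
Row 2: (-3)·2 + (3)·y = 0
Solving gives y = 2.
Check: L·(2, 2) = (-4, -4) = -2·(2, 2).

2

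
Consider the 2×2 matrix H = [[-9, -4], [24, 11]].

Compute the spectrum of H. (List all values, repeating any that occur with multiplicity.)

-1, 3

det(H - μI) = (-9 - μ)(11 - μ) - (-4)·(24) = μ^2 - 2μ - 3.
This factors as (μ + 1)·(μ - 3) = 0.
Eigenvalues: -1, 3.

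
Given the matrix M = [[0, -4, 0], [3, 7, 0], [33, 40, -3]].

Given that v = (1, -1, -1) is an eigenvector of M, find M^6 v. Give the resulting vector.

(4096, -4096, -4096)

First find the eigenvalue: Mv = (4, -4, -4) = 4·(1, -1, -1), so λ = 4.
Then M^6 v = λ^6·v = 4^6·(1, -1, -1) = 4096·(1, -1, -1) = (4096, -4096, -4096).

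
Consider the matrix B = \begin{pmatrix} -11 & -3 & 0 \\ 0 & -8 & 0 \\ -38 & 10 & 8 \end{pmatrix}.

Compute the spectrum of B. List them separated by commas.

Compute the characteristic polynomial p(lambda) = det(lambda·I - B).
Expanding the 3×3 determinant: p(lambda) = lambda^3 + 11·lambda^2 - 64·lambda - 704.
Since p(-8) = 0, lambda = -8 is a root.
Dividing by (lambda + 8) leaves lambda^2 + 3·lambda - 88.
The quadratic factors as (lambda + 11)·(lambda - 8).
Eigenvalues: -11, -8, 8.

-11, -8, 8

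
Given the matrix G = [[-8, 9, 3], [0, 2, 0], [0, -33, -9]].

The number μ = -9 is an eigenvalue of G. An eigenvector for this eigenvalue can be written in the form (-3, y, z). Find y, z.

We need (G + 9I)v = 0.
G + 9I = [[1, 9, 3], [0, 11, 0], [0, -33, 0]].
Row 1: (1)·-3 + (9)·y + (3)·z = 0
Row 2: (0)·-3 + (11)·y + (0)·z = 0
Row 3: (0)·-3 + (-33)·y + (0)·z = 0
Solving gives y = 0, z = 1.
Check: G·(-3, 0, 1) = (27, 0, -9) = -9·(-3, 0, 1).

0, 1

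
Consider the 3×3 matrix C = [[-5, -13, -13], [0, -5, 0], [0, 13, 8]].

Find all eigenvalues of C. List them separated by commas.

Compute the characteristic polynomial p(μ) = det(μI - C).
Expanding the 3×3 determinant: p(μ) = μ^3 + 2μ^2 - 55μ - 200.
Rational-root test: μ = 8 gives p(8) = 0.
Factor out (μ - 8): p(μ) = (μ - 8)·(μ^2 + 10μ + 25).
The quadratic factor is (μ + 5)^2.
Eigenvalues: -5, -5, 8.

-5, -5, 8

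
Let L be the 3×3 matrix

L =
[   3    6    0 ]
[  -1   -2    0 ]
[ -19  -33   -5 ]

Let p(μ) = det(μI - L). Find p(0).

p(0) = det(0·I − L) = det(−L) = (−1)^3·det(L).
det(L) = 0, so p(0) = 0.

0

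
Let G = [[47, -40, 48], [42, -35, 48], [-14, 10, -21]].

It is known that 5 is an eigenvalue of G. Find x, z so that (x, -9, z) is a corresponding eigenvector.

-12, 3

We need (G - 5I)v = 0.
G - 5I = [[42, -40, 48], [42, -40, 48], [-14, 10, -26]].
Row 1: (42)·x + (-40)·-9 + (48)·z = 0
Row 2: (42)·x + (-40)·-9 + (48)·z = 0
Row 3: (-14)·x + (10)·-9 + (-26)·z = 0
Solving gives x = -12, z = 3.
Check: G·(-12, -9, 3) = (-60, -45, 15) = 5·(-12, -9, 3).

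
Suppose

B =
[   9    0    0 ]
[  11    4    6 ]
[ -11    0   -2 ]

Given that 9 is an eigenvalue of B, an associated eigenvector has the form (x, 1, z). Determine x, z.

We need (B - 9I)v = 0.
B - 9I = [[0, 0, 0], [11, -5, 6], [-11, 0, -11]].
Row 1: (0)·x + (0)·1 + (0)·z = 0
Row 2: (11)·x + (-5)·1 + (6)·z = 0
Row 3: (-11)·x + (0)·1 + (-11)·z = 0
Solving gives x = 1, z = -1.
Check: B·(1, 1, -1) = (9, 9, -9) = 9·(1, 1, -1).

1, -1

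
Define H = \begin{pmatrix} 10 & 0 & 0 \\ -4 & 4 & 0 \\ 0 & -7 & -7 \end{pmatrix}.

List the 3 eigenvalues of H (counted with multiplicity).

-7, 4, 10

H is lower triangular, so its eigenvalues are the diagonal entries.
Diagonal: 10, 4, -7.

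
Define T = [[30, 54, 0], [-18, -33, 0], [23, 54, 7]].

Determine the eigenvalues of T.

-6, 3, 7

The characteristic polynomial is p(lambda) = det(lambda·I - T).
Expanding the 3×3 determinant: p(lambda) = lambda^3 - 4·lambda^2 - 39·lambda + 126.
Rational-root test: lambda = 7 gives p(7) = 0.
Factor out (lambda - 7): p(lambda) = (lambda - 7)·(lambda^2 + 3·lambda - 18).
The quadratic factors as (lambda + 6)·(lambda - 3).
Eigenvalues: -6, 3, 7.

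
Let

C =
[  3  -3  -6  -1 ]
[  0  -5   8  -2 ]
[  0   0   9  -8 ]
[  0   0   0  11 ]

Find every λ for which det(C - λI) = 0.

C is upper triangular, so its eigenvalues are the diagonal entries.
Diagonal: 3, -5, 9, 11.

-5, 3, 9, 11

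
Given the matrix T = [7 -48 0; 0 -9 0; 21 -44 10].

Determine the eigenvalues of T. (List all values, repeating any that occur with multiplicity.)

Set up det(λI - T) = 0.
Expanding the 3×3 determinant: p(λ) = λ^3 - 8λ^2 - 83λ + 630.
Rational-root test: λ = 7 gives p(7) = 0.
Factor out (λ - 7): p(λ) = (λ - 7)·(λ^2 - λ - 90).
The quadratic factors as (λ + 9)·(λ - 10).
Eigenvalues: -9, 7, 10.

-9, 7, 10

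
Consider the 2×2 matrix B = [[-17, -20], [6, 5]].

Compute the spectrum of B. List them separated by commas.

det(B - λI) = (-17 - λ)(5 - λ) - (-20)·(6) = λ^2 + 12λ + 35.
This factors as (λ + 7)·(λ + 5) = 0.
Eigenvalues: -7, -5.

-7, -5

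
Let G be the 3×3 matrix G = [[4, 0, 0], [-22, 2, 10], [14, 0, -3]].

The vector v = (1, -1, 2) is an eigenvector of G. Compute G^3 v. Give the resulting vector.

First find the eigenvalue: Gv = (4, -4, 8) = 4·(1, -1, 2), so λ = 4.
Then G^3 v = λ^3·v = 4^3·(1, -1, 2) = 64·(1, -1, 2) = (64, -64, 128).

(64, -64, 128)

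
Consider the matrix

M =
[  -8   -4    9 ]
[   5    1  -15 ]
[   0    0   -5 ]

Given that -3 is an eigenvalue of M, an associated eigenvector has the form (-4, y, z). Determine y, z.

We need (M + 3I)v = 0.
M + 3I = [[-5, -4, 9], [5, 4, -15], [0, 0, -2]].
Row 1: (-5)·-4 + (-4)·y + (9)·z = 0
Row 2: (5)·-4 + (4)·y + (-15)·z = 0
Row 3: (0)·-4 + (0)·y + (-2)·z = 0
Solving gives y = 5, z = 0.
Check: M·(-4, 5, 0) = (12, -15, 0) = -3·(-4, 5, 0).

5, 0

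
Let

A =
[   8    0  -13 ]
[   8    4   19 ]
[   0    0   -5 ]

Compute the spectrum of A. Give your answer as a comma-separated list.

Compute the characteristic polynomial p(s) = det(sI - A).
Expanding along the first row, p(s) = s^3 - 7s^2 - 28s + 160.
Since p(4) = 0, s = 4 is a root.
Factor out (s - 4): p(s) = (s - 4)·(s^2 - 3s - 40).
The quadratic factors as (s + 5)·(s - 8).
Eigenvalues: -5, 4, 8.

-5, 4, 8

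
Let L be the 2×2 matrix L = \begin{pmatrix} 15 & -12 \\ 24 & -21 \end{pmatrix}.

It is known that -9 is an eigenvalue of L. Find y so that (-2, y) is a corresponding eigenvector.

We need (L + 9I)v = 0.
L + 9I = [[24, -12], [24, -12]].
Row 1: (24)·-2 + (-12)·y = 0
Row 2: (24)·-2 + (-12)·y = 0
Solving gives y = -4.
Check: L·(-2, -4) = (18, 36) = -9·(-2, -4).

-4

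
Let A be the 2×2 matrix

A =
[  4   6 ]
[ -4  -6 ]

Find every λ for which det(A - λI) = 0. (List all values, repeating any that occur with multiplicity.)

-2, 0

det(A - sI) = (4 - s)(-6 - s) - (6)·(-4) = s^2 + 2s.
This factors as (s + 2)·s = 0.
Eigenvalues: -2, 0.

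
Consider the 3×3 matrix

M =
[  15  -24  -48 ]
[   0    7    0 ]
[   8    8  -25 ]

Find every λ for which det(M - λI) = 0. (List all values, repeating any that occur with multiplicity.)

-9, -1, 7

Set up det(tI - M) = 0.
Expanding the 3×3 determinant: p(t) = t^3 + 3t^2 - 61t - 63.
Rational-root test: t = -1 gives p(-1) = 0.
Dividing by (t + 1) leaves t^2 + 2t - 63.
The quadratic factors as (t + 9)·(t - 7).
Eigenvalues: -9, -1, 7.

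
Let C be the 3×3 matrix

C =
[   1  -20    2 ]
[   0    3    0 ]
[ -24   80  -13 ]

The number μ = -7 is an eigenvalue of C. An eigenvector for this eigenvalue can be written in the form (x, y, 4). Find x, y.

We need (C + 7I)v = 0.
C + 7I = [[8, -20, 2], [0, 10, 0], [-24, 80, -6]].
Row 1: (8)·x + (-20)·y + (2)·4 = 0
Row 2: (0)·x + (10)·y + (0)·4 = 0
Row 3: (-24)·x + (80)·y + (-6)·4 = 0
Solving gives x = -1, y = 0.
Check: C·(-1, 0, 4) = (7, 0, -28) = -7·(-1, 0, 4).

-1, 0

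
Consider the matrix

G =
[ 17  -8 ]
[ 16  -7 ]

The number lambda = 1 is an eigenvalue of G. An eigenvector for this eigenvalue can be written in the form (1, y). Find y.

2

We need (G - 1I)v = 0.
G - 1I = [[16, -8], [16, -8]].
Row 1: (16)·1 + (-8)·y = 0
Row 2: (16)·1 + (-8)·y = 0
Solving gives y = 2.
Check: G·(1, 2) = (1, 2) = 1·(1, 2).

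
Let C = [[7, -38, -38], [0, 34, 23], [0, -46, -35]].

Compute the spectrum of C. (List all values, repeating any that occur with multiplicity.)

Set up det(lambda·I - C) = 0.
Expanding the 3×3 determinant: p(lambda) = lambda^3 - 6·lambda^2 - 139·lambda + 924.
Since p(7) = 0, lambda = 7 is a root.
Factor out (lambda - 7): p(lambda) = (lambda - 7)·(lambda^2 + lambda - 132).
The quadratic factors as (lambda + 12)·(lambda - 11).
Eigenvalues: -12, 7, 11.

-12, 7, 11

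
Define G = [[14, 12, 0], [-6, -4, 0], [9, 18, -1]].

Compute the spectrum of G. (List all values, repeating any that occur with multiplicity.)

The characteristic polynomial is p(λ) = det(λI - G).
Expanding along the first row, p(λ) = λ^3 - 9λ^2 + 6λ + 16.
Rational-root test: λ = -1 gives p(-1) = 0.
Dividing by (λ + 1) leaves λ^2 - 10λ + 16.
The quadratic factors as (λ - 2)·(λ - 8).
Eigenvalues: -1, 2, 8.

-1, 2, 8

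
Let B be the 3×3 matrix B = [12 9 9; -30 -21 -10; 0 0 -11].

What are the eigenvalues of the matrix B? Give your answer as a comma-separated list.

-11, -6, -3

The characteristic polynomial is p(t) = det(tI - B).
Expanding along the first row, p(t) = t^3 + 20t^2 + 117t + 198.
Rational-root test: t = -3 gives p(-3) = 0.
Dividing by (t + 3) leaves t^2 + 17t + 66.
The quadratic factors as (t + 11)·(t + 6).
Eigenvalues: -11, -6, -3.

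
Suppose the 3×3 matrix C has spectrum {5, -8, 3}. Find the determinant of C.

det(C) is the product of the eigenvalues: (5) · (-8) · (3) = -120.

-120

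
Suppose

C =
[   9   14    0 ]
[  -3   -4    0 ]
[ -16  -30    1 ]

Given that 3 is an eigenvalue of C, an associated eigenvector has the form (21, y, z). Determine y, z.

-9, -33

We need (C - 3I)v = 0.
C - 3I = [[6, 14, 0], [-3, -7, 0], [-16, -30, -2]].
Row 1: (6)·21 + (14)·y + (0)·z = 0
Row 2: (-3)·21 + (-7)·y + (0)·z = 0
Row 3: (-16)·21 + (-30)·y + (-2)·z = 0
Solving gives y = -9, z = -33.
Check: C·(21, -9, -33) = (63, -27, -99) = 3·(21, -9, -33).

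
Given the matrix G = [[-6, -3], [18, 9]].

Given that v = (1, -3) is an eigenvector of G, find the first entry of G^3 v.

27

First find the eigenvalue: Gv = (3, -9) = 3·(1, -3), so λ = 3.
Then G^3 v = λ^3·v = 3^3·(1, -3) = 27·(1, -3) = (27, -81).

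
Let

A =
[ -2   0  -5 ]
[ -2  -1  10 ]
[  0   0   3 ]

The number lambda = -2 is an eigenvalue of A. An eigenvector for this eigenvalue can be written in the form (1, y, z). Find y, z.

2, 0

We need (A + 2I)v = 0.
A + 2I = [[0, 0, -5], [-2, 1, 10], [0, 0, 5]].
Row 1: (0)·1 + (0)·y + (-5)·z = 0
Row 2: (-2)·1 + (1)·y + (10)·z = 0
Row 3: (0)·1 + (0)·y + (5)·z = 0
Solving gives y = 2, z = 0.
Check: A·(1, 2, 0) = (-2, -4, 0) = -2·(1, 2, 0).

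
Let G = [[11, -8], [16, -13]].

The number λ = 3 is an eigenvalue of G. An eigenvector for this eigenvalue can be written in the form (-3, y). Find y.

We need (G - 3I)v = 0.
G - 3I = [[8, -8], [16, -16]].
Row 1: (8)·-3 + (-8)·y = 0
Row 2: (16)·-3 + (-16)·y = 0
Solving gives y = -3.
Check: G·(-3, -3) = (-9, -9) = 3·(-3, -3).

-3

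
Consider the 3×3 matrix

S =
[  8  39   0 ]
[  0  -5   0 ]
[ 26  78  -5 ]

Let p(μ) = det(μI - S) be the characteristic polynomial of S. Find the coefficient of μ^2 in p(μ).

The coefficient of μ^2 of det(μI - S) is −trace(S).
trace(S) = (8) + (-5) + (-5) = -2, so the coefficient is 2.

2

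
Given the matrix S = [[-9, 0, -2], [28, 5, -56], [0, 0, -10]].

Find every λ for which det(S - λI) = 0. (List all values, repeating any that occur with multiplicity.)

Compute the characteristic polynomial p(lambda) = det(lambda·I - S).
Expanding the 3×3 determinant: p(lambda) = lambda^3 + 14·lambda^2 - 5·lambda - 450.
Rational-root test: lambda = -9 gives p(-9) = 0.
Dividing by (lambda + 9) leaves lambda^2 + 5·lambda - 50.
The quadratic factors as (lambda + 10)·(lambda - 5).
Eigenvalues: -10, -9, 5.

-10, -9, 5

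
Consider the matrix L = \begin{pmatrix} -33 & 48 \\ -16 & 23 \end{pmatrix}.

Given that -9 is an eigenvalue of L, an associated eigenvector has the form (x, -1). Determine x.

-2

We need (L + 9I)v = 0.
L + 9I = [[-24, 48], [-16, 32]].
Row 1: (-24)·x + (48)·-1 = 0
Row 2: (-16)·x + (32)·-1 = 0
Solving gives x = -2.
Check: L·(-2, -1) = (18, 9) = -9·(-2, -1).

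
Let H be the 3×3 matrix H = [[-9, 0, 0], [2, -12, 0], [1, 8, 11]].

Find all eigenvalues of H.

H is lower triangular, so its eigenvalues are the diagonal entries.
Diagonal: -9, -12, 11.

-12, -9, 11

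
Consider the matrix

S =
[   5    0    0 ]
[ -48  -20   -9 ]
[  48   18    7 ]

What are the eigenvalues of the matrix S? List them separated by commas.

The characteristic polynomial is p(λ) = det(λI - S).
Expanding along the first row, p(λ) = λ^3 + 8λ^2 - 43λ - 110.
Rational-root test: λ = -2 gives p(-2) = 0.
Factor out (λ + 2): p(λ) = (λ + 2)·(λ^2 + 6λ - 55).
The quadratic factors as (λ + 11)·(λ - 5).
Eigenvalues: -11, -2, 5.

-11, -2, 5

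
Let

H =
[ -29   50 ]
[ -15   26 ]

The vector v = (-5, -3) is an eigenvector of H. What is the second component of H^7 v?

-3

First find the eigenvalue: Hv = (-5, -3) = 1·(-5, -3), so λ = 1.
Then H^7 v = λ^7·v = 1^7·(-5, -3) = 1·(-5, -3) = (-5, -3).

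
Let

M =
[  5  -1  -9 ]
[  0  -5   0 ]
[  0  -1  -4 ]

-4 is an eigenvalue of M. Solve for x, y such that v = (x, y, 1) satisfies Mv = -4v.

1, 0

We need (M + 4I)v = 0.
M + 4I = [[9, -1, -9], [0, -1, 0], [0, -1, 0]].
Row 1: (9)·x + (-1)·y + (-9)·1 = 0
Row 2: (0)·x + (-1)·y + (0)·1 = 0
Row 3: (0)·x + (-1)·y + (0)·1 = 0
Solving gives x = 1, y = 0.
Check: M·(1, 0, 1) = (-4, 0, -4) = -4·(1, 0, 1).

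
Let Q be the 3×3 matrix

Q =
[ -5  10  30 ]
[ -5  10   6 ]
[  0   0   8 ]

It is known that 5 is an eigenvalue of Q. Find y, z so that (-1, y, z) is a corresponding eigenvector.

-1, 0

We need (Q - 5I)v = 0.
Q - 5I = [[-10, 10, 30], [-5, 5, 6], [0, 0, 3]].
Row 1: (-10)·-1 + (10)·y + (30)·z = 0
Row 2: (-5)·-1 + (5)·y + (6)·z = 0
Row 3: (0)·-1 + (0)·y + (3)·z = 0
Solving gives y = -1, z = 0.
Check: Q·(-1, -1, 0) = (-5, -5, 0) = 5·(-1, -1, 0).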